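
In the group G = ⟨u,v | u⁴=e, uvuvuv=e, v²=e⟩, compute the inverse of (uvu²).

The order of (uvu²) is 3 (smallest k with (uvu²)ᵏ = e), so (uvu²)⁻¹ = (uvu²)² = u²vu³.
Check: (uvu²) · (u²vu³) → (uvu²) · u² = uv;   (uv) · v = u;   u · u³ = e, giving e as required.

Answer: u²vu³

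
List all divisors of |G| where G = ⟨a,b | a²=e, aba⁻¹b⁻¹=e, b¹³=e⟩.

|G| = 26 = 2 · 13. By Lagrange's theorem the order of any subgroup divides 26; the divisors of 26 are 1, 2, 13, 26.

Answer: 1, 2, 13, 26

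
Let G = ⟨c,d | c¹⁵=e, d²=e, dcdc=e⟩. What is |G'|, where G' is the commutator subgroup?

G' = [G, G] is generated by all commutators. The generator-pair commutators are: [c, d] = c².
The subgroup they normally generate is {e, c, c², c³, c⁴, c⁵, c⁶, c⁷, c⁸, c⁹, c¹⁰, c¹¹, c¹², c¹³, c¹⁴}, of order 15.
Check: |G/G'| = 30/15 = 2 is the order of the abelianisation.

Answer: 15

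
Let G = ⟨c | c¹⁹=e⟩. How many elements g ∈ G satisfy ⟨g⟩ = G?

G is cyclic of order 19. An element generates G iff its order is 19, and a cyclic group of order 19 has exactly φ(19) = 18 such elements.

Answer: 18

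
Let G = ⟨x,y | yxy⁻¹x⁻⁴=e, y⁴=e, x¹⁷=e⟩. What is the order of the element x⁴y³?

Compute successive powers until reaching e:
  (x⁴y³)¹ = x⁴y³, (x⁴y³)² = x⁵y², (x⁴y³)³ = xy, (x⁴y³)⁴ = e.
The smallest positive k with (x⁴y³)ᵏ = e is 4.

Answer: 4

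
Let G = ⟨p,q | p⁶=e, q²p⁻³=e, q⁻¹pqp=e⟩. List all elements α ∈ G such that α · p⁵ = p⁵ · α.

⟨p⁵⟩ ⊆ C_G(p⁵) since powers of p⁵ commute with p⁵; so |C_G(p⁵)| ≥ |⟨p⁵⟩| = 6.
By orbit–stabilizer, |C_G(p⁵)| = |G| / |conj. class of p⁵| = 12 / 2 = 6.
The 6 elements commuting with p⁵ are {e, p, p², p³, p⁴, p⁵}.

Answer: {e, p, p², p³, p⁴, p⁵}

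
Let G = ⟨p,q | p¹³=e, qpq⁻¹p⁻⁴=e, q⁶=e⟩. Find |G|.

Enumerate words in the generators, reducing via the relations: the distinct elements are
  {e, p, q, pq, p², p³, p⁴, p⁵, p⁶, p⁷, p⁸, p⁹, q², q³, q⁴, q⁵, pq², pq³, pq⁴, pq⁵, p²q, p³q, p¹², p¹¹, p¹⁰, p⁴q, p⁵q, p⁶q, p⁷q, p⁸q, p⁹q, p²q², p²q³, p²q⁴, p²q⁵, p³q², p³q³, p³q⁴, p³q⁵, p¹²q, p¹¹q, p¹⁰q, p⁴q², p⁴q³, p⁴q⁴, p⁴q⁵, p⁵q², p⁵q³, p⁵q⁴, p⁵q⁵, p⁶q², p⁶q³, p⁶q⁴, p⁶q⁵, p⁷q², p⁷q³, p⁷q⁴, p⁷q⁵, p⁸q², p⁸q³, p⁸q⁴, p⁸q⁵, p⁹q², p⁹q³, p⁹q⁴, p⁹q⁵, p¹²q², p¹²q³, p¹²q⁴, p¹²q⁵, p¹¹q², p¹¹q³, p¹¹q⁴, p¹¹q⁵, p¹⁰q², p¹⁰q³, p¹⁰q⁴, p¹⁰q⁵}.
No further products give new elements, so |G| = 78.

Answer: 78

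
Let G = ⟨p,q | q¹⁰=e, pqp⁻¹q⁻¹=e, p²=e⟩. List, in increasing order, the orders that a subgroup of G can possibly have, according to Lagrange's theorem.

|G| = 20 = 2² · 5. By Lagrange's theorem the order of any subgroup divides 20; the divisors of 20 are 1, 2, 4, 5, 10, 20.

Answer: 1, 2, 4, 5, 10, 20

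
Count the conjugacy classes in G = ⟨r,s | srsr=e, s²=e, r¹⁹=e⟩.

The conjugacy classes (representative and size) are:
  [e] (size 1), [r¹⁸] (size 2), [r²] (size 2), [r¹⁶] (size 2), [r⁴] (size 2), [r¹⁴] (size 2), [r¹³] (size 2), [r¹²] (size 2), [r⁸] (size 2), [r⁹] (size 2), [s] (size 19).
Class equation: 1 + 2 + 2 + 2 + 2 + 2 + 2 + 2 + 2 + 2 + 19 = 38 = |G|. So G has 11 conjugacy classes.

Answer: 11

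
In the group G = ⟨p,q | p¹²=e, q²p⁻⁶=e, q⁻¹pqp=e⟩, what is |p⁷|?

Compute successive powers until reaching e:
  (p⁷)¹ = p⁷, (p⁷)² = p², (p⁷)³ = p⁹, (p⁷)⁴ = p⁴, (p⁷)⁵ = p¹¹, (p⁷)⁶ = p⁶, (p⁷)⁷ = p, (p⁷)⁸ = p⁸, (p⁷)⁹ = p³, (p⁷)¹⁰ = p¹⁰, (p⁷)¹¹ = p⁵, (p⁷)¹² = e.
The smallest positive k with (p⁷)ᵏ = e is 12.

Answer: 12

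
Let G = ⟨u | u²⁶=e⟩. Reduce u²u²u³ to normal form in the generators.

Multiply left to right, reducing at each step:
  (u²) · u² = u⁴
  (u⁴) · u³ = u⁷

Answer: u⁷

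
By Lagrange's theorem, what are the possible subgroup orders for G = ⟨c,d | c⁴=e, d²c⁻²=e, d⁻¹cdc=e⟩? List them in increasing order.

|G| = 8 = 2³. By Lagrange's theorem the order of any subgroup divides 8; the divisors of 8 are 1, 2, 4, 8.

Answer: 1, 2, 4, 8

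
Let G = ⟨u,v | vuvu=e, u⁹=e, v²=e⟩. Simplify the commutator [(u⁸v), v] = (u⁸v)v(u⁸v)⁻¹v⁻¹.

[(u⁸v), v] = (u⁸v)·v·(u⁸v)⁻¹·v⁻¹.
  (u⁸v) · v = u⁸
  (u⁸) · (u⁸v) = u⁷v
  (u⁷v) · v = u⁷

Answer: u⁷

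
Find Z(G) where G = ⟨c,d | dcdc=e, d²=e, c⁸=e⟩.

An element z ∈ Z(G) iff z commutes with every generator.
For example c⁴ is central: (c⁴)·c = c⁵ = c·(c⁴); (c⁴)·d = c⁴d = d·(c⁴).
Whereas c ∉ Z(G) since c·d = cd ≠ c⁷d = d·c.
Checking each of the 16 elements this way gives Z(G) = {e, c⁴}, of order 2.

Answer: {e, c⁴}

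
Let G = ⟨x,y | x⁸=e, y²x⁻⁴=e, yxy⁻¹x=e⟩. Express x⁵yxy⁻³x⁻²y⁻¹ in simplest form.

Multiply left to right, reducing at each step:
  (x⁵) · y = xy⁻¹
  (xy⁻¹) · x = y⁻¹
  (y⁻¹) · y⁻³ = e
  e · x⁻² = x⁶
  (x⁶) · y⁻¹ = x²y

Answer: x²y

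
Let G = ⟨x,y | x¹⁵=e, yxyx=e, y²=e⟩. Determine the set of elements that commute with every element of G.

An element z ∈ Z(G) iff z commutes with every generator.
For example e is central: e·x = x = x·e; e·y = y = y·e.
Whereas x ∉ Z(G) since x·y = xy ≠ x¹⁴y = y·x.
Checking each of the 30 elements this way gives Z(G) = {e}, of order 1.

Answer: {e}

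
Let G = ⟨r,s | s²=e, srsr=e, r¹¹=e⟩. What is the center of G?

An element z ∈ Z(G) iff z commutes with every generator.
For example e is central: e·r = r = r·e; e·s = s = s·e.
Whereas r ∉ Z(G) since r·s = rs ≠ r¹⁰s = s·r.
Checking each of the 22 elements this way gives Z(G) = {e}, of order 1.

Answer: {e}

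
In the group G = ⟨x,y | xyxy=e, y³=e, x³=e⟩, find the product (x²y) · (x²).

Compute (x²y) · (x²) by multiplying left to right and reducing via the relations at each step:
  (x²y) · x² = xy²x

Answer: xy²x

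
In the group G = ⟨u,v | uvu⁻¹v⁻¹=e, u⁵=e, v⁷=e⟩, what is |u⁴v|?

Compute successive powers until reaching e:
  (u⁴v)¹ = u⁴v, (u⁴v)² = u³v², (u⁴v)³ = u²v³, (u⁴v)⁴ = uv⁴, (u⁴v)⁵ = v⁵, (u⁴v)⁶ = u⁴v⁶, (u⁴v)⁷ = u³, (u⁴v)⁸ = u²v, (u⁴v)⁹ = uv², (u⁴v)¹⁰ = v³, (u⁴v)¹¹ = u⁴v⁴, (u⁴v)¹² = u³v⁵, (u⁴v)¹³ = u²v⁶, (u⁴v)¹⁴ = u, (u⁴v)¹⁵ = v, (u⁴v)¹⁶ = u⁴v², (u⁴v)¹⁷ = u³v³, (u⁴v)¹⁸ = u²v⁴, (u⁴v)¹⁹ = uv⁵, (u⁴v)²⁰ = v⁶, (u⁴v)²¹ = u⁴, (u⁴v)²² = u³v, (u⁴v)²³ = u²v², (u⁴v)²⁴ = uv³, (u⁴v)²⁵ = v⁴, (u⁴v)²⁶ = u⁴v⁵, (u⁴v)²⁷ = u³v⁶, (u⁴v)²⁸ = u², (u⁴v)²⁹ = uv, (u⁴v)³⁰ = v², (u⁴v)³¹ = u⁴v³, (u⁴v)³² = u³v⁴, (u⁴v)³³ = u²v⁵, (u⁴v)³⁴ = uv⁶, (u⁴v)³⁵ = e.
The smallest positive k with (u⁴v)ᵏ = e is 35.

Answer: 35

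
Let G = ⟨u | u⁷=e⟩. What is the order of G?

G is generated by a single element, so G is cyclic. The relator gives u⁷ = e and no smaller power is forced to be e, so the 7 powers {e, u, u², u³, u⁴, u⁵, u⁶} are distinct. Hence |G| = 7.

Answer: 7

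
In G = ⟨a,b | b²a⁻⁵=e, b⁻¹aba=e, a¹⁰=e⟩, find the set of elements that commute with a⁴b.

⟨a⁴b⟩ ⊆ C_G(a⁴b) since powers of a⁴b commute with a⁴b; so |C_G(a⁴b)| ≥ |⟨a⁴b⟩| = 4.
By orbit–stabilizer, |C_G(a⁴b)| = |G| / |conj. class of a⁴b| = 20 / 5 = 4.
The 4 elements commuting with a⁴b are {e, a⁵, a⁴b, a⁴b⁻¹}.

Answer: {e, a⁵, a⁴b, a⁴b⁻¹}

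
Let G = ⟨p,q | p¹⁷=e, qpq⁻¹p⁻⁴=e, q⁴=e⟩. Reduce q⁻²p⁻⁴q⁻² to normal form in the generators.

Multiply left to right, reducing at each step:
  (q²) · p⁻⁴ = p⁴q²
  (p⁴q²) · q⁻² = p⁴

Answer: p⁴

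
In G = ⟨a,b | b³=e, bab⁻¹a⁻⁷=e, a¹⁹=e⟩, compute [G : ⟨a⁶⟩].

First find ord(a⁶) by computing successive powers:
  (a⁶)¹ = a⁶, (a⁶)² = a¹², (a⁶)³ = a¹⁸, (a⁶)⁴ = a⁵, (a⁶)⁵ = a¹¹, (a⁶)⁶ = a¹⁷, (a⁶)⁷ = a⁴, (a⁶)⁸ = a¹⁰, (a⁶)⁹ = a¹⁶, (a⁶)¹⁰ = a³, (a⁶)¹¹ = a⁹, (a⁶)¹² = a¹⁵, (a⁶)¹³ = a², (a⁶)¹⁴ = a⁸, (a⁶)¹⁵ = a¹⁴, (a⁶)¹⁶ = a, (a⁶)¹⁷ = a⁷, (a⁶)¹⁸ = a¹³, (a⁶)¹⁹ = e.
So |⟨a⁶⟩| = ord(a⁶) = 19. With |G| = 57, by Lagrange [G : ⟨a⁶⟩] = 57/19 = 3.

Answer: 3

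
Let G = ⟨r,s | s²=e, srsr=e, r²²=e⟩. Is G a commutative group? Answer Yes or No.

r·s = rs but s·r = r²¹s, so r·s ≠ s·r and G is not abelian.

Answer: No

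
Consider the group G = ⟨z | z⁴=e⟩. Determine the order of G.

G is generated by a single element, so G is cyclic. The relator gives z⁴ = e and no smaller power is forced to be e, so the 4 powers {e, z, z², z³} are distinct. Hence |G| = 4.

Answer: 4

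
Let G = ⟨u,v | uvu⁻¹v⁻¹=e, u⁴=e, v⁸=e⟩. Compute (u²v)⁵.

Compute successive powers of (u²v), reducing at each step:
  (u²v)²: (u²v) · u² = v;   v · v = v²
  (u²v)³: (v²) · u² = u²v²;   (u²v²) · v = u²v³
  (u²v)⁴: (u²v³) · u² = v³;   (v³) · v = v⁴
  (u²v)⁵: (v⁴) · u² = u²v⁴;   (u²v⁴) · v = u²v⁵

Answer: u²v⁵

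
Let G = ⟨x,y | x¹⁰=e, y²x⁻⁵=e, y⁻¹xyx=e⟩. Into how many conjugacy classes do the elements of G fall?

The conjugacy classes (representative and size) are:
  [e] (size 1), [x] (size 2), [x⁸] (size 2), [x⁷] (size 2), [x⁴] (size 2), [x⁵] (size 1), [x⁴y] (size 5), [x²y⁻¹] (size 5).
Class equation: 1 + 2 + 2 + 2 + 2 + 1 + 5 + 5 = 20 = |G|. So G has 8 conjugacy classes.

Answer: 8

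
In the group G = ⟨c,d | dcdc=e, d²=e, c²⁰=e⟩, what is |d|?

Compute successive powers until reaching e:
  d¹ = d, d² = e.
The smallest positive k with dᵏ = e is 2.

Answer: 2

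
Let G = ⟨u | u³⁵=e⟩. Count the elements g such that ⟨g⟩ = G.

G is cyclic of order 35. An element generates G iff its order is 35, and a cyclic group of order 35 has exactly φ(35) = 24 such elements.

Answer: 24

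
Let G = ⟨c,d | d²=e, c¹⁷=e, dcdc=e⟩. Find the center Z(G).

An element z ∈ Z(G) iff z commutes with every generator.
For example e is central: e·c = c = c·e; e·d = d = d·e.
Whereas c ∉ Z(G) since c·d = cd ≠ c¹⁶d = d·c.
Checking each of the 34 elements this way gives Z(G) = {e}, of order 1.

Answer: {e}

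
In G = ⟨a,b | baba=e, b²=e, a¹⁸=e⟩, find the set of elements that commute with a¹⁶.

⟨a¹⁶⟩ ⊆ C_G(a¹⁶) since powers of a¹⁶ commute with a¹⁶; so |C_G(a¹⁶)| ≥ |⟨a¹⁶⟩| = 9.
By orbit–stabilizer, |C_G(a¹⁶)| = |G| / |conj. class of a¹⁶| = 36 / 2 = 18.
The 18 elements commuting with a¹⁶ are {e, a, a², a³, a⁴, a⁵, a⁶, a⁷, a⁸, a⁹, a¹⁰, a¹¹, a¹², a¹³, a¹⁴, a¹⁵, a¹⁶, a¹⁷}.

Answer: {e, a, a², a³, a⁴, a⁵, a⁶, a⁷, a⁸, a⁹, a¹⁰, a¹¹, a¹², a¹³, a¹⁴, a¹⁵, a¹⁶, a¹⁷}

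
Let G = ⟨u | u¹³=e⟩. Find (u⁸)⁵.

Compute successive powers of (u⁸), reducing at each step:
  (u⁸)²: (u⁸) · u⁸ = u³
  (u⁸)³: (u³) · u⁸ = u¹¹
  (u⁸)⁴: (u¹¹) · u⁸ = u⁶
  (u⁸)⁵: (u⁶) · u⁸ = u

Answer: u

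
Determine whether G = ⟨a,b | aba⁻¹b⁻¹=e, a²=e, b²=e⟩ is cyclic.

|G| = 4, but the maximum element order in G is 2 < 4. No single element generates all of G, so G is not cyclic.

Answer: No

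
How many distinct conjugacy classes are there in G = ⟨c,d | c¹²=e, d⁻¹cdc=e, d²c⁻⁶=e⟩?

The conjugacy classes (representative and size) are:
  [e] (size 1), [c¹¹] (size 2), [c²] (size 2), [c⁹] (size 2), [c⁴] (size 2), [c⁵] (size 2), [c⁶] (size 1), [c²d] (size 6), [cd] (size 6).
Class equation: 1 + 2 + 2 + 2 + 2 + 2 + 1 + 6 + 6 = 24 = |G|. So G has 9 conjugacy classes.

Answer: 9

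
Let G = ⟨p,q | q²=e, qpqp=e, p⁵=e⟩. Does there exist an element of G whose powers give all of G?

Every cyclic group is abelian. But p·q = pq while q·p = p⁴q, so p·q ≠ q·p and G is not abelian. Hence G is not cyclic.

Answer: No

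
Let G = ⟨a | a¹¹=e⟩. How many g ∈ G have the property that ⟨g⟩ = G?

G is cyclic of order 11. An element generates G iff its order is 11, and a cyclic group of order 11 has exactly φ(11) = 10 such elements.

Answer: 10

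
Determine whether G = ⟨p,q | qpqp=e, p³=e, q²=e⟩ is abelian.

p·q = pq but q·p = p²q, so p·q ≠ q·p and G is not abelian.

Answer: No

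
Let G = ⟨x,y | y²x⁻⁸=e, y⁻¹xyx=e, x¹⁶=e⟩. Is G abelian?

x·y = xy but y·x = x⁷y⁻¹, so x·y ≠ y·x and G is not abelian.

Answer: No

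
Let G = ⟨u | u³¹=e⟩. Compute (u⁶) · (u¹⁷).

Compute (u⁶) · (u¹⁷) by multiplying left to right and reducing via the relations at each step:
  (u⁶) · u¹⁷ = u²³

Answer: u²³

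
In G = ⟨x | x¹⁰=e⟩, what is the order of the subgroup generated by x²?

|⟨x²⟩| equals the order of x². Compute successive powers until reaching e:
  (x²)¹ = x², (x²)² = x⁴, (x²)³ = x⁶, (x²)⁴ = x⁸, (x²)⁵ = e.
The smallest positive k with (x²)ᵏ = e is 5, so |⟨x²⟩| = 5.

Answer: 5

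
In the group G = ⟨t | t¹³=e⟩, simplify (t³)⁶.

Compute successive powers of (t³), reducing at each step:
  (t³)²: (t³) · t³ = t⁶
  (t³)³: (t⁶) · t³ = t⁹
  (t³)⁴: (t⁹) · t³ = t¹²
  (t³)⁵: (t¹²) · t³ = t²
  (t³)⁶: (t²) · t³ = t⁵

Answer: t⁵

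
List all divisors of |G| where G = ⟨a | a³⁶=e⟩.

|G| = 36 = 2² · 3². By Lagrange's theorem the order of any subgroup divides 36; the divisors of 36 are 1, 2, 3, 4, 6, 9, 12, 18, 36.

Answer: 1, 2, 3, 4, 6, 9, 12, 18, 36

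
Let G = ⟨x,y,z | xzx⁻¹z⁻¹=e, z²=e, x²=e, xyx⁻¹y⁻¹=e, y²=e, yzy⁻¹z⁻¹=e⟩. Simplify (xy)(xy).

Compute (xy) · (xy) by multiplying left to right and reducing via the relations at each step:
  (xy) · x = y
  y · y = e

Answer: e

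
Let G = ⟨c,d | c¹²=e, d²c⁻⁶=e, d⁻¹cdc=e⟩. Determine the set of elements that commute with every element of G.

An element z ∈ Z(G) iff z commutes with every generator.
For example c⁶ is central: (c⁶)·c = c⁷ = c·(c⁶); (c⁶)·d = d⁻¹ = d·(c⁶).
Whereas c ∉ Z(G) since c·d = cd ≠ c⁵d⁻¹ = d·c.
Checking each of the 24 elements this way gives Z(G) = {e, c⁶}, of order 2.

Answer: {e, c⁶}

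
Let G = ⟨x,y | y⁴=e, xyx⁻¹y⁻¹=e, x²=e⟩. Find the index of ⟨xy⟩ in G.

First find ord(xy) by computing successive powers:
  (xy)¹ = xy, (xy)² = y², (xy)³ = xy³, (xy)⁴ = e.
So |⟨xy⟩| = ord(xy) = 4. With |G| = 8, by Lagrange [G : ⟨xy⟩] = 8/4 = 2.

Answer: 2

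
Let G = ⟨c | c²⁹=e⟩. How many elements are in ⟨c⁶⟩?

|⟨c⁶⟩| equals the order of c⁶. Compute successive powers until reaching e:
  (c⁶)¹ = c⁶, (c⁶)² = c¹², (c⁶)³ = c¹⁸, (c⁶)⁴ = c²⁴, (c⁶)⁵ = c, (c⁶)⁶ = c⁷, (c⁶)⁷ = c¹³, (c⁶)⁸ = c¹⁹, (c⁶)⁹ = c²⁵, (c⁶)¹⁰ = c², (c⁶)¹¹ = c⁸, (c⁶)¹² = c¹⁴, (c⁶)¹³ = c²⁰, (c⁶)¹⁴ = c²⁶, (c⁶)¹⁵ = c³, (c⁶)¹⁶ = c⁹, (c⁶)¹⁷ = c¹⁵, (c⁶)¹⁸ = c²¹, (c⁶)¹⁹ = c²⁷, (c⁶)²⁰ = c⁴, (c⁶)²¹ = c¹⁰, (c⁶)²² = c¹⁶, (c⁶)²³ = c²², (c⁶)²⁴ = c²⁸, (c⁶)²⁵ = c⁵, (c⁶)²⁶ = c¹¹, (c⁶)²⁷ = c¹⁷, (c⁶)²⁸ = c²³, (c⁶)²⁹ = e.
The smallest positive k with (c⁶)ᵏ = e is 29, so |⟨c⁶⟩| = 29.

Answer: 29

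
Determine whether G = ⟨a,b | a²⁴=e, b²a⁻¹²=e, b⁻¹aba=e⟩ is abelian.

a·b = ab but b·a = a¹¹b⁻¹, so a·b ≠ b·a and G is not abelian.

Answer: No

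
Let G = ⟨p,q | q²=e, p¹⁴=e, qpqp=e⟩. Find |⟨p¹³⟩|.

|⟨p¹³⟩| equals the order of p¹³. Compute successive powers until reaching e:
  (p¹³)¹ = p¹³, (p¹³)² = p¹², (p¹³)³ = p¹¹, (p¹³)⁴ = p¹⁰, (p¹³)⁵ = p⁹, (p¹³)⁶ = p⁸, (p¹³)⁷ = p⁷, (p¹³)⁸ = p⁶, (p¹³)⁹ = p⁵, (p¹³)¹⁰ = p⁴, (p¹³)¹¹ = p³, (p¹³)¹² = p², (p¹³)¹³ = p, (p¹³)¹⁴ = e.
The smallest positive k with (p¹³)ᵏ = e is 14, so |⟨p¹³⟩| = 14.

Answer: 14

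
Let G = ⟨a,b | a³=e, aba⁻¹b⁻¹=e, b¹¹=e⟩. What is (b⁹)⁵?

Compute successive powers of (b⁹), reducing at each step:
  (b⁹)²: (b⁹) · b⁹ = b⁷
  (b⁹)³: (b⁷) · b⁹ = b⁵
  (b⁹)⁴: (b⁵) · b⁹ = b³
  (b⁹)⁵: (b³) · b⁹ = b

Answer: b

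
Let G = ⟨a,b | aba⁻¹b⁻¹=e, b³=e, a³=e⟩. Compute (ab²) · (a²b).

Compute (ab²) · (a²b) by multiplying left to right and reducing via the relations at each step:
  (ab²) · a² = b²
  (b²) · b = e

Answer: e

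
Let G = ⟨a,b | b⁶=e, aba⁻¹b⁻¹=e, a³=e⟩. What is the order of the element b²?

Compute successive powers until reaching e:
  (b²)¹ = b², (b²)² = b⁴, (b²)³ = e.
The smallest positive k with (b²)ᵏ = e is 3.

Answer: 3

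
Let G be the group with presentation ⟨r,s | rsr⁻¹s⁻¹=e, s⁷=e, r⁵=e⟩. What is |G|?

Enumerate words in the generators, reducing via the relations: the distinct elements are
  {e, r, s, rs, r², r³, r⁴, s², s³, s⁴, s⁵, s⁶, rs², rs³, rs⁴, rs⁵, rs⁶, r²s, r³s, r⁴s, r²s², r²s³, r²s⁴, r²s⁵, r²s⁶, r³s², r³s³, r³s⁴, r³s⁵, r³s⁶, r⁴s², r⁴s³, r⁴s⁴, r⁴s⁵, r⁴s⁶}.
No further products give new elements, so |G| = 35.

Answer: 35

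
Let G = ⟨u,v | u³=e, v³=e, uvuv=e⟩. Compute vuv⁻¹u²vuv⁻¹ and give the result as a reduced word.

Multiply left to right, reducing at each step:
  v · u = u²v²
  (u²v²) · v⁻¹ = u²v
  (u²v) · u² = uv²u
  (uv²u) · v = v²u
  (v²u) · u = uv
  (uv) · v⁻¹ = u

Answer: u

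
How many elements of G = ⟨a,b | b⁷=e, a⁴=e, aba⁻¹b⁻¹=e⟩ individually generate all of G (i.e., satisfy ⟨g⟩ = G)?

G is cyclic of order 28. An element generates G iff its order is 28, and a cyclic group of order 28 has exactly φ(28) = 12 such elements.

Answer: 12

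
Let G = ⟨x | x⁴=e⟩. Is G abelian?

G has a single generator, so G is cyclic and hence abelian.

Answer: Yes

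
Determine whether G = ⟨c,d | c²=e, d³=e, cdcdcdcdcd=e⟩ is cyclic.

Every cyclic group is abelian. But c·d = cd while d·c = dc, so c·d ≠ d·c and G is not abelian. Hence G is not cyclic.

Answer: No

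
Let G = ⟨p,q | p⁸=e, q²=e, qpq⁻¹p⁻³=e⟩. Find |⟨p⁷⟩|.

|⟨p⁷⟩| equals the order of p⁷. Compute successive powers until reaching e:
  (p⁷)¹ = p⁷, (p⁷)² = p⁶, (p⁷)³ = p⁵, (p⁷)⁴ = p⁴, (p⁷)⁵ = p³, (p⁷)⁶ = p², (p⁷)⁷ = p, (p⁷)⁸ = e.
The smallest positive k with (p⁷)ᵏ = e is 8, so |⟨p⁷⟩| = 8.

Answer: 8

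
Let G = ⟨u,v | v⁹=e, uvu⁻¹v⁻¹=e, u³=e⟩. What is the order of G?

Enumerate words in the generators, reducing via the relations: the distinct elements are
  {e, u, v, uv, u², v², v³, v⁴, v⁵, v⁶, v⁷, v⁸, uv², uv³, uv⁴, uv⁵, uv⁶, uv⁷, uv⁸, u²v, u²v², u²v³, u²v⁴, u²v⁵, u²v⁶, u²v⁷, u²v⁸}.
No further products give new elements, so |G| = 27.

Answer: 27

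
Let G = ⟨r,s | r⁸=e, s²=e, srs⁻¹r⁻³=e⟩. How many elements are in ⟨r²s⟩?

|⟨r²s⟩| equals the order of r²s. Compute successive powers until reaching e:
  (r²s)¹ = r²s, (r²s)² = e.
The smallest positive k with (r²s)ᵏ = e is 2, so |⟨r²s⟩| = 2.

Answer: 2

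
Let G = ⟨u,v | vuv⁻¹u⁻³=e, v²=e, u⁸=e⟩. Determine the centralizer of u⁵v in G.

⟨u⁵v⟩ ⊆ C_G(u⁵v) since powers of u⁵v commute with u⁵v; so |C_G(u⁵v)| ≥ |⟨u⁵v⟩| = 4.
By orbit–stabilizer, |C_G(u⁵v)| = |G| / |conj. class of u⁵v| = 16 / 4 = 4.
The 4 elements commuting with u⁵v are {e, u⁴, uv, u⁵v}.

Answer: {e, u⁴, uv, u⁵v}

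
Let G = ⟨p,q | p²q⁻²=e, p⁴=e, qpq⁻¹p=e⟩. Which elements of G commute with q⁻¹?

⟨q⁻¹⟩ ⊆ C_G(q⁻¹) since powers of q⁻¹ commute with q⁻¹; so |C_G(q⁻¹)| ≥ |⟨q⁻¹⟩| = 4.
By orbit–stabilizer, |C_G(q⁻¹)| = |G| / |conj. class of q⁻¹| = 8 / 2 = 4.
The 4 elements commuting with q⁻¹ are {e, p², q, q⁻¹}.

Answer: {e, p², q, q⁻¹}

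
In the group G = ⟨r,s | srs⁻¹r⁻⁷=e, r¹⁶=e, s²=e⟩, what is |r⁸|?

Compute successive powers until reaching e:
  (r⁸)¹ = r⁸, (r⁸)² = e.
The smallest positive k with (r⁸)ᵏ = e is 2.

Answer: 2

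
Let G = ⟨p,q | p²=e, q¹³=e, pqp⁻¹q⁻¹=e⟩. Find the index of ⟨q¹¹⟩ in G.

First find ord(q¹¹) by computing successive powers:
  (q¹¹)¹ = q¹¹, (q¹¹)² = q⁹, (q¹¹)³ = q⁷, (q¹¹)⁴ = q⁵, (q¹¹)⁵ = q³, (q¹¹)⁶ = q, (q¹¹)⁷ = q¹², (q¹¹)⁸ = q¹⁰, (q¹¹)⁹ = q⁸, (q¹¹)¹⁰ = q⁶, (q¹¹)¹¹ = q⁴, (q¹¹)¹² = q², (q¹¹)¹³ = e.
So |⟨q¹¹⟩| = ord(q¹¹) = 13. With |G| = 26, by Lagrange [G : ⟨q¹¹⟩] = 26/13 = 2.

Answer: 2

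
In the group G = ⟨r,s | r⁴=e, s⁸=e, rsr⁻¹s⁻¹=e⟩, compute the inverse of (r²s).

The order of (r²s) is 8 (smallest k with (r²s)ᵏ = e), so (r²s)⁻¹ = (r²s)⁷ = r²s⁷.
Check: (r²s) · (r²s⁷) → (r²s) · r² = s;   s · s⁷ = e, giving e as required.

Answer: r²s⁷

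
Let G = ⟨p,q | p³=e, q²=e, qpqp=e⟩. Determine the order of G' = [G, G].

G' = [G, G] is generated by all commutators. The generator-pair commutators are: [p, q] = p².
The subgroup they normally generate is {e, p, p²}, of order 3.
Check: |G/G'| = 6/3 = 2 is the order of the abelianisation.

Answer: 3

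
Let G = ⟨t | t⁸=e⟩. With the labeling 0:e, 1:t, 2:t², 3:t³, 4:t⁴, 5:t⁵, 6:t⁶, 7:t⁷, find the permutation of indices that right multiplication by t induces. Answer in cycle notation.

(0 1 2 3 4 5 6 7)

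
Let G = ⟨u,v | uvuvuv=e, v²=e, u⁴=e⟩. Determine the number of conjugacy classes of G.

The conjugacy classes (representative and size) are:
  [e] (size 1), [u³] (size 6), [u²vu²v] (size 3), [uvu³] (size 6), [vu³] (size 8).
Class equation: 1 + 6 + 3 + 6 + 8 = 24 = |G|. So G has 5 conjugacy classes.

Answer: 5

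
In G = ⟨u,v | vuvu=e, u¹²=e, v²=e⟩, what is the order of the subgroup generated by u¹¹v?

|⟨u¹¹v⟩| equals the order of u¹¹v. Compute successive powers until reaching e:
  (u¹¹v)¹ = u¹¹v, (u¹¹v)² = e.
The smallest positive k with (u¹¹v)ᵏ = e is 2, so |⟨u¹¹v⟩| = 2.

Answer: 2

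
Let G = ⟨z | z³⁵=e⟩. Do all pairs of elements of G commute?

G has a single generator, so G is cyclic and hence abelian.

Answer: Yes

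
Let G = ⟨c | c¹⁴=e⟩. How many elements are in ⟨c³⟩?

|⟨c³⟩| equals the order of c³. Compute successive powers until reaching e:
  (c³)¹ = c³, (c³)² = c⁶, (c³)³ = c⁹, (c³)⁴ = c¹², (c³)⁵ = c, (c³)⁶ = c⁴, (c³)⁷ = c⁷, (c³)⁸ = c¹⁰, (c³)⁹ = c¹³, (c³)¹⁰ = c², (c³)¹¹ = c⁵, (c³)¹² = c⁸, (c³)¹³ = c¹¹, (c³)¹⁴ = e.
The smallest positive k with (c³)ᵏ = e is 14, so |⟨c³⟩| = 14.

Answer: 14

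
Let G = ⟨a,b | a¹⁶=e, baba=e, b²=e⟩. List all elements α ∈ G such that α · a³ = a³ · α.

⟨a³⟩ ⊆ C_G(a³) since powers of a³ commute with a³; so |C_G(a³)| ≥ |⟨a³⟩| = 16.
By orbit–stabilizer, |C_G(a³)| = |G| / |conj. class of a³| = 32 / 2 = 16.
The 16 elements commuting with a³ are {e, a, a², a³, a⁴, a⁵, a⁶, a⁷, a⁸, a⁹, a¹⁰, a¹¹, a¹², a¹³, a¹⁴, a¹⁵}.

Answer: {e, a, a², a³, a⁴, a⁵, a⁶, a⁷, a⁸, a⁹, a¹⁰, a¹¹, a¹², a¹³, a¹⁴, a¹⁵}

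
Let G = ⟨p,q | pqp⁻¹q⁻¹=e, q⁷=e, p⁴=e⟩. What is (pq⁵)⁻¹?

The order of (pq⁵) is 28 (smallest k with (pq⁵)ᵏ = e), so (pq⁵)⁻¹ = (pq⁵)²⁷ = p³q².
Check: (pq⁵) · (p³q²) → (pq⁵) · p³ = q⁵;   (q⁵) · q² = e, giving e as required.

Answer: p³q²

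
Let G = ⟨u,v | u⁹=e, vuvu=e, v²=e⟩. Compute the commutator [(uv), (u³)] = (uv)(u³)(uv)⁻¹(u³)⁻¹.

[(uv), (u³)] = (uv)·(u³)·(uv)⁻¹·(u³)⁻¹.
  (uv) · (u³) = u⁷v
  (u⁷v) · (uv) = u⁶
  (u⁶) · (u⁶) = u³

Answer: u³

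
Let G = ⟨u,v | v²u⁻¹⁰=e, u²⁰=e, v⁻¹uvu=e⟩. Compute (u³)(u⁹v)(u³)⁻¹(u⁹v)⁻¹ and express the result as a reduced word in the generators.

[(u³), (u⁹v)] = (u³)·(u⁹v)·(u³)⁻¹·(u⁹v)⁻¹.
  (u³) · (u⁹v) = u²v⁻¹
  (u²v⁻¹) · (u¹⁷) = u⁵v⁻¹
  (u⁵v⁻¹) · (u⁹v⁻¹) = u⁶

Answer: u⁶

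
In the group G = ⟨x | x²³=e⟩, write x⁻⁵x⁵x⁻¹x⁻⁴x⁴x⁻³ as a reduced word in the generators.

Multiply left to right, reducing at each step:
  (x¹⁸) · x⁵ = e
  e · x⁻¹ = x²²
  (x²²) · x⁻⁴ = x¹⁸
  (x¹⁸) · x⁴ = x²²
  (x²²) · x⁻³ = x¹⁹

Answer: x¹⁹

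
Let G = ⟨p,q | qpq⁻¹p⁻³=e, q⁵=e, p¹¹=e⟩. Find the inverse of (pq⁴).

The order of (pq⁴) is 5 (smallest k with (pq⁴)ᵏ = e), so (pq⁴)⁻¹ = (pq⁴)⁴ = p⁸q.
Check: (pq⁴) · (p⁸q) → (pq⁴) · p⁸ = q⁴;   (q⁴) · q = e, giving e as required.

Answer: p⁸q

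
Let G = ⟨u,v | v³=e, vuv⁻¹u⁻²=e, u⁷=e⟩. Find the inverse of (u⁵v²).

The order of (u⁵v²) is 3 (smallest k with (u⁵v²)ᵏ = e), so (u⁵v²)⁻¹ = (u⁵v²)² = u⁴v.
Check: (u⁵v²) · (u⁴v) → (u⁵v²) · u⁴ = v²;   (v²) · v = e, giving e as required.

Answer: u⁴v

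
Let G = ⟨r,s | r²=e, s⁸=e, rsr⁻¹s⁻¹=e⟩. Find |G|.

Enumerate words in the generators, reducing via the relations: the distinct elements are
  {e, r, s, rs, s², s³, s⁴, s⁵, s⁶, s⁷, rs², rs³, rs⁴, rs⁵, rs⁶, rs⁷}.
No further products give new elements, so |G| = 16.

Answer: 16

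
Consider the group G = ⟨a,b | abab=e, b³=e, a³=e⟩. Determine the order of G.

Enumerate words in the generators, reducing via the relations: the distinct elements are
  {a, b, e, ab, a², b², ab², a²b, ba², b²a, ab²a, a²b²}.
No further products give new elements, so |G| = 12.

Answer: 12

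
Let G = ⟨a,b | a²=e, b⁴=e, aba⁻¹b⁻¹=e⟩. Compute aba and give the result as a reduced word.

Multiply left to right, reducing at each step:
  a · b = ab
  (ab) · a = b

Answer: b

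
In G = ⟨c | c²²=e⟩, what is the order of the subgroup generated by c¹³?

|⟨c¹³⟩| equals the order of c¹³. Compute successive powers until reaching e:
  (c¹³)¹ = c¹³, (c¹³)² = c⁴, (c¹³)³ = c¹⁷, (c¹³)⁴ = c⁸, (c¹³)⁵ = c²¹, (c¹³)⁶ = c¹², (c¹³)⁷ = c³, (c¹³)⁸ = c¹⁶, (c¹³)⁹ = c⁷, (c¹³)¹⁰ = c²⁰, (c¹³)¹¹ = c¹¹, (c¹³)¹² = c², (c¹³)¹³ = c¹⁵, (c¹³)¹⁴ = c⁶, (c¹³)¹⁵ = c¹⁹, (c¹³)¹⁶ = c¹⁰, (c¹³)¹⁷ = c, (c¹³)¹⁸ = c¹⁴, (c¹³)¹⁹ = c⁵, (c¹³)²⁰ = c¹⁸, (c¹³)²¹ = c⁹, (c¹³)²² = e.
The smallest positive k with (c¹³)ᵏ = e is 22, so |⟨c¹³⟩| = 22.

Answer: 22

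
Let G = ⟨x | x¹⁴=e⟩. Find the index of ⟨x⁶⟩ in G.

First find ord(x⁶) by computing successive powers:
  (x⁶)¹ = x⁶, (x⁶)² = x¹², (x⁶)³ = x⁴, (x⁶)⁴ = x¹⁰, (x⁶)⁵ = x², (x⁶)⁶ = x⁸, (x⁶)⁷ = e.
So |⟨x⁶⟩| = ord(x⁶) = 7. With |G| = 14, by Lagrange [G : ⟨x⁶⟩] = 14/7 = 2.

Answer: 2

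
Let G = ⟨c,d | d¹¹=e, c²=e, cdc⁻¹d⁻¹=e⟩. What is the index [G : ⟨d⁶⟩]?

First find ord(d⁶) by computing successive powers:
  (d⁶)¹ = d⁶, (d⁶)² = d, (d⁶)³ = d⁷, (d⁶)⁴ = d², (d⁶)⁵ = d⁸, (d⁶)⁶ = d³, (d⁶)⁷ = d⁹, (d⁶)⁸ = d⁴, (d⁶)⁹ = d¹⁰, (d⁶)¹⁰ = d⁵, (d⁶)¹¹ = e.
So |⟨d⁶⟩| = ord(d⁶) = 11. With |G| = 22, by Lagrange [G : ⟨d⁶⟩] = 22/11 = 2.

Answer: 2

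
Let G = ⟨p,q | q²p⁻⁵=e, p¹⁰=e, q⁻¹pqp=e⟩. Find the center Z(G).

An element z ∈ Z(G) iff z commutes with every generator.
For example p⁵ is central: (p⁵)·p = p⁶ = p·(p⁵); (p⁵)·q = q⁻¹ = q·(p⁵).
Whereas p ∉ Z(G) since p·q = pq ≠ p⁴q⁻¹ = q·p.
Checking each of the 20 elements this way gives Z(G) = {e, p⁵}, of order 2.

Answer: {e, p⁵}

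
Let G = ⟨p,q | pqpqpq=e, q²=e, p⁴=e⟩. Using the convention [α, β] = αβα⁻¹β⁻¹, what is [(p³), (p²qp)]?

[(p³), (p²qp)] = (p³)·(p²qp)·(p³)⁻¹·(p²qp)⁻¹.
  (p³) · (p²qp) = pqp
  (pqp) · p = pqp²
  (pqp²) · (p³qp²) = qp

Answer: qp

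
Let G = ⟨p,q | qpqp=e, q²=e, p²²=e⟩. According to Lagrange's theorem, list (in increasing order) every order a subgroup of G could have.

|G| = 44 = 2² · 11. By Lagrange's theorem the order of any subgroup divides 44; the divisors of 44 are 1, 2, 4, 11, 22, 44.

Answer: 1, 2, 4, 11, 22, 44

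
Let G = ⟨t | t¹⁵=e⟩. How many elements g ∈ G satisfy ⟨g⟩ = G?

G is cyclic of order 15. An element generates G iff its order is 15, and a cyclic group of order 15 has exactly φ(15) = 8 such elements.

Answer: 8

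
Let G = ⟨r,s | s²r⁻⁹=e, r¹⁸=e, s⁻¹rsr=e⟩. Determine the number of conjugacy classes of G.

The conjugacy classes (representative and size) are:
  [e] (size 1), [r¹⁷] (size 2), [r¹⁶] (size 2), [r³] (size 2), [r¹⁴] (size 2), [r¹³] (size 2), [r¹²] (size 2), [r¹¹] (size 2), [r¹⁰] (size 2), [r⁹] (size 1), [r⁸s] (size 9), [rs] (size 9).
Class equation: 1 + 2 + 2 + 2 + 2 + 2 + 2 + 2 + 2 + 1 + 9 + 9 = 36 = |G|. So G has 12 conjugacy classes.

Answer: 12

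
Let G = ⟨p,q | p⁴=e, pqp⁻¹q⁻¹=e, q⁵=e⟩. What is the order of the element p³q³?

Compute successive powers until reaching e:
  (p³q³)¹ = p³q³, (p³q³)² = p²q, (p³q³)³ = pq⁴, (p³q³)⁴ = q², (p³q³)⁵ = p³, (p³q³)⁶ = p²q³, (p³q³)⁷ = pq, (p³q³)⁸ = q⁴, (p³q³)⁹ = p³q², (p³q³)¹⁰ = p², (p³q³)¹¹ = pq³, (p³q³)¹² = q, (p³q³)¹³ = p³q⁴, (p³q³)¹⁴ = p²q², (p³q³)¹⁵ = p, (p³q³)¹⁶ = q³, (p³q³)¹⁷ = p³q, (p³q³)¹⁸ = p²q⁴, (p³q³)¹⁹ = pq², (p³q³)²⁰ = e.
The smallest positive k with (p³q³)ᵏ = e is 20.

Answer: 20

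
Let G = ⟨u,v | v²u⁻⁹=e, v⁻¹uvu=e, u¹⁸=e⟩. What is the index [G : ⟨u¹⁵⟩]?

First find ord(u¹⁵) by computing successive powers:
  (u¹⁵)¹ = u¹⁵, (u¹⁵)² = u¹², (u¹⁵)³ = u⁹, (u¹⁵)⁴ = u⁶, (u¹⁵)⁵ = u³, (u¹⁵)⁶ = e.
So |⟨u¹⁵⟩| = ord(u¹⁵) = 6. With |G| = 36, by Lagrange [G : ⟨u¹⁵⟩] = 36/6 = 6.

Answer: 6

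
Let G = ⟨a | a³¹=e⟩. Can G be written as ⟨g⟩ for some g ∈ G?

|G| = 31. The element a has order 31 (its powers give 31 distinct elements), so ⟨a⟩ = G and G is cyclic.

Answer: Yes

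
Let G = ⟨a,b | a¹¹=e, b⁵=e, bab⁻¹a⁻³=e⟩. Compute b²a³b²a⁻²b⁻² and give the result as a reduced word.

Multiply left to right, reducing at each step:
  (b²) · a³ = a⁵b²
  (a⁵b²) · b² = a⁵b⁴
  (a⁵b⁴) · a⁻² = a⁸b⁴
  (a⁸b⁴) · b⁻² = a⁸b²

Answer: a⁸b²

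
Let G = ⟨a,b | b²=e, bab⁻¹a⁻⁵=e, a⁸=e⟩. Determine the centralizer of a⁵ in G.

⟨a⁵⟩ ⊆ C_G(a⁵) since powers of a⁵ commute with a⁵; so |C_G(a⁵)| ≥ |⟨a⁵⟩| = 8.
By orbit–stabilizer, |C_G(a⁵)| = |G| / |conj. class of a⁵| = 16 / 2 = 8.
The 8 elements commuting with a⁵ are {e, a, a², a³, a⁴, a⁵, a⁶, a⁷}.

Answer: {e, a, a², a³, a⁴, a⁵, a⁶, a⁷}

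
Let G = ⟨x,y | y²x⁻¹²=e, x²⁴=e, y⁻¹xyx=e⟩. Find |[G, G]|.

G' = [G, G] is generated by all commutators. The generator-pair commutators are: [x, y] = x².
The subgroup they normally generate is {e, x², x⁴, x⁶, x⁸, x¹⁰, x¹², x¹⁴, x¹⁶, x¹⁸, x²⁰, x²²}, of order 12.
Check: |G/G'| = 48/12 = 4 is the order of the abelianisation.

Answer: 12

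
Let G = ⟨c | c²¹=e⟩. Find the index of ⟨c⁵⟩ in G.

First find ord(c⁵) by computing successive powers:
  (c⁵)¹ = c⁵, (c⁵)² = c¹⁰, (c⁵)³ = c¹⁵, (c⁵)⁴ = c²⁰, (c⁵)⁵ = c⁴, (c⁵)⁶ = c⁹, (c⁵)⁷ = c¹⁴, (c⁵)⁸ = c¹⁹, (c⁵)⁹ = c³, (c⁵)¹⁰ = c⁸, (c⁵)¹¹ = c¹³, (c⁵)¹² = c¹⁸, (c⁵)¹³ = c², (c⁵)¹⁴ = c⁷, (c⁵)¹⁵ = c¹², (c⁵)¹⁶ = c¹⁷, (c⁵)¹⁷ = c, (c⁵)¹⁸ = c⁶, (c⁵)¹⁹ = c¹¹, (c⁵)²⁰ = c¹⁶, (c⁵)²¹ = e.
So |⟨c⁵⟩| = ord(c⁵) = 21. With |G| = 21, by Lagrange [G : ⟨c⁵⟩] = 21/21 = 1.

Answer: 1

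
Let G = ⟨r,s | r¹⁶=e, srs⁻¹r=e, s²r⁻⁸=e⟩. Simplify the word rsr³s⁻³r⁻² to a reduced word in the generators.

Multiply left to right, reducing at each step:
  r · s = rs
  (rs) · r³ = r⁶s⁻¹
  (r⁶s⁻¹) · s⁻³ = r⁶
  (r⁶) · r⁻² = r⁴

Answer: r⁴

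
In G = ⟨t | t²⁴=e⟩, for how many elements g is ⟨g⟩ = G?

G is cyclic of order 24. An element generates G iff its order is 24, and a cyclic group of order 24 has exactly φ(24) = 8 such elements.

Answer: 8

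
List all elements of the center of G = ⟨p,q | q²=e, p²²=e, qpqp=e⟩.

An element z ∈ Z(G) iff z commutes with every generator.
For example p¹¹ is central: (p¹¹)·p = p¹² = p·(p¹¹); (p¹¹)·q = p¹¹q = q·(p¹¹).
Whereas p ∉ Z(G) since p·q = pq ≠ p²¹q = q·p.
Checking each of the 44 elements this way gives Z(G) = {e, p¹¹}, of order 2.

Answer: {e, p¹¹}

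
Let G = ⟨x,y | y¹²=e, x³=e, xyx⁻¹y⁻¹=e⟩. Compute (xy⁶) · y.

Compute (xy⁶) · y by multiplying left to right and reducing via the relations at each step:
  (xy⁶) · y = xy⁷

Answer: xy⁷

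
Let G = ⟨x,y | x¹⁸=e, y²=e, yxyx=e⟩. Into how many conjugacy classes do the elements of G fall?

The conjugacy classes (representative and size) are:
  [e] (size 1), [x] (size 2), [x²] (size 2), [x³] (size 2), [x¹⁴] (size 2), [x⁵] (size 2), [x¹²] (size 2), [x⁷] (size 2), [x¹⁰] (size 2), [x⁹] (size 1), [x¹⁰y] (size 9), [xy] (size 9).
Class equation: 1 + 2 + 2 + 2 + 2 + 2 + 2 + 2 + 2 + 1 + 9 + 9 = 36 = |G|. So G has 12 conjugacy classes.

Answer: 12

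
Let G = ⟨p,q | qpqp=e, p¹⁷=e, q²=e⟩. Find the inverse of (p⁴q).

The order of (p⁴q) is 2 (smallest k with (p⁴q)ᵏ = e), so (p⁴q)⁻¹ = (p⁴q)¹ = p⁴q.
Check: (p⁴q) · (p⁴q) → (p⁴q) · p⁴ = q;   q · q = e, giving e as required.

Answer: p⁴q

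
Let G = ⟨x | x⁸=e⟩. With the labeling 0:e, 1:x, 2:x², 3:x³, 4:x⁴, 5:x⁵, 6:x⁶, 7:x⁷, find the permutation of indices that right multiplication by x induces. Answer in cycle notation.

(0 1 2 3 4 5 6 7)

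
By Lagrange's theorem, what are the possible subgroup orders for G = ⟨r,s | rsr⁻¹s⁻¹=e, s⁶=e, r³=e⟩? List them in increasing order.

|G| = 18 = 2 · 3². By Lagrange's theorem the order of any subgroup divides 18; the divisors of 18 are 1, 2, 3, 6, 9, 18.

Answer: 1, 2, 3, 6, 9, 18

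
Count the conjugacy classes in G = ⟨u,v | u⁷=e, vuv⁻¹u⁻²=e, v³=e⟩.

The conjugacy classes (representative and size) are:
  [e] (size 1), [u²] (size 3), [u⁵] (size 3), [v] (size 7), [v²] (size 7).
Class equation: 1 + 3 + 3 + 7 + 7 = 21 = |G|. So G has 5 conjugacy classes.

Answer: 5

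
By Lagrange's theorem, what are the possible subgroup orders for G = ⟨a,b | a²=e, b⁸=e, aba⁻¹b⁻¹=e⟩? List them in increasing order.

|G| = 16 = 2⁴. By Lagrange's theorem the order of any subgroup divides 16; the divisors of 16 are 1, 2, 4, 8, 16.

Answer: 1, 2, 4, 8, 16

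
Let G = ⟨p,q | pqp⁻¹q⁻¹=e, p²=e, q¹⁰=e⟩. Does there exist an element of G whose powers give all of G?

|G| = 20, but the maximum element order in G is 10 < 20. No single element generates all of G, so G is not cyclic.

Answer: No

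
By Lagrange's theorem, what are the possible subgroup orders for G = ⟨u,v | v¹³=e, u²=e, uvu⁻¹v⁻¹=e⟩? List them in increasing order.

|G| = 26 = 2 · 13. By Lagrange's theorem the order of any subgroup divides 26; the divisors of 26 are 1, 2, 13, 26.

Answer: 1, 2, 13, 26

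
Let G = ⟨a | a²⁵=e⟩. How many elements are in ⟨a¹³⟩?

|⟨a¹³⟩| equals the order of a¹³. Compute successive powers until reaching e:
  (a¹³)¹ = a¹³, (a¹³)² = a, (a¹³)³ = a¹⁴, (a¹³)⁴ = a², (a¹³)⁵ = a¹⁵, (a¹³)⁶ = a³, (a¹³)⁷ = a¹⁶, (a¹³)⁸ = a⁴, (a¹³)⁹ = a¹⁷, (a¹³)¹⁰ = a⁵, (a¹³)¹¹ = a¹⁸, (a¹³)¹² = a⁶, (a¹³)¹³ = a¹⁹, (a¹³)¹⁴ = a⁷, (a¹³)¹⁵ = a²⁰, (a¹³)¹⁶ = a⁸, (a¹³)¹⁷ = a²¹, (a¹³)¹⁸ = a⁹, (a¹³)¹⁹ = a²², (a¹³)²⁰ = a¹⁰, (a¹³)²¹ = a²³, (a¹³)²² = a¹¹, (a¹³)²³ = a²⁴, (a¹³)²⁴ = a¹², (a¹³)²⁵ = e.
The smallest positive k with (a¹³)ᵏ = e is 25, so |⟨a¹³⟩| = 25.

Answer: 25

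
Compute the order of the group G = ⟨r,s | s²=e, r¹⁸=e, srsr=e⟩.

Enumerate words in the generators, reducing via the relations: the distinct elements are
  {e, r, s, rs, r², r³, r⁴, r⁵, r⁶, r⁷, r⁸, r⁹, r²s, r³s, r¹², r¹³, r¹¹, r¹⁰, r¹⁴, r¹⁵, r¹⁶, r¹⁷, r⁴s, r⁵s, r⁶s, r⁷s, r⁸s, r⁹s, r¹²s, r¹³s, r¹¹s, r¹⁰s, r¹⁴s, r¹⁵s, r¹⁶s, r¹⁷s}.
No further products give new elements, so |G| = 36.

Answer: 36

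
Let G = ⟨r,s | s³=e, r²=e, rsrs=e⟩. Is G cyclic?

Every cyclic group is abelian. But r·s = rs while s·r = rs², so r·s ≠ s·r and G is not abelian. Hence G is not cyclic.

Answer: No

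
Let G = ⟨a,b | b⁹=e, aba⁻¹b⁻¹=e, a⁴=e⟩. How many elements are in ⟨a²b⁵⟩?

|⟨a²b⁵⟩| equals the order of a²b⁵. Compute successive powers until reaching e:
  (a²b⁵)¹ = a²b⁵, (a²b⁵)² = b, (a²b⁵)³ = a²b⁶, (a²b⁵)⁴ = b², (a²b⁵)⁵ = a²b⁷, (a²b⁵)⁶ = b³, (a²b⁵)⁷ = a²b⁸, (a²b⁵)⁸ = b⁴, (a²b⁵)⁹ = a², (a²b⁵)¹⁰ = b⁵, (a²b⁵)¹¹ = a²b, (a²b⁵)¹² = b⁶, (a²b⁵)¹³ = a²b², (a²b⁵)¹⁴ = b⁷, (a²b⁵)¹⁵ = a²b³, (a²b⁵)¹⁶ = b⁸, (a²b⁵)¹⁷ = a²b⁴, (a²b⁵)¹⁸ = e.
The smallest positive k with (a²b⁵)ᵏ = e is 18, so |⟨a²b⁵⟩| = 18.

Answer: 18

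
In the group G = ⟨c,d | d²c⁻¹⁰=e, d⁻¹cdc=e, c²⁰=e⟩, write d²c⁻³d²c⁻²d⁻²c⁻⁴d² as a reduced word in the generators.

Multiply left to right, reducing at each step:
  (c¹⁰) · c⁻³ = c⁷
  (c⁷) · d² = c¹⁷
  (c¹⁷) · c⁻² = c¹⁵
  (c¹⁵) · d⁻² = c⁵
  (c⁵) · c⁻⁴ = c
  c · d² = c¹¹

Answer: c¹¹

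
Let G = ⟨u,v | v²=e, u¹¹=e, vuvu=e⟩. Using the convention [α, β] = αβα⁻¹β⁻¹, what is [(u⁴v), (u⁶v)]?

[(u⁴v), (u⁶v)] = (u⁴v)·(u⁶v)·(u⁴v)⁻¹·(u⁶v)⁻¹.
  (u⁴v) · (u⁶v) = u⁹
  (u⁹) · (u⁴v) = u²v
  (u²v) · (u⁶v) = u⁷

Answer: u⁷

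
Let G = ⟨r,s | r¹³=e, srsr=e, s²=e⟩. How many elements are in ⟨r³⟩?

|⟨r³⟩| equals the order of r³. Compute successive powers until reaching e:
  (r³)¹ = r³, (r³)² = r⁶, (r³)³ = r⁹, (r³)⁴ = r¹², (r³)⁵ = r², (r³)⁶ = r⁵, (r³)⁷ = r⁸, (r³)⁸ = r¹¹, (r³)⁹ = r, (r³)¹⁰ = r⁴, (r³)¹¹ = r⁷, (r³)¹² = r¹⁰, (r³)¹³ = e.
The smallest positive k with (r³)ᵏ = e is 13, so |⟨r³⟩| = 13.

Answer: 13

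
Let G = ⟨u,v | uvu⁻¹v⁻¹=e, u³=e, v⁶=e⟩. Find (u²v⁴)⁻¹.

The order of (u²v⁴) is 3 (smallest k with (u²v⁴)ᵏ = e), so (u²v⁴)⁻¹ = (u²v⁴)² = uv².
Check: (u²v⁴) · (uv²) → (u²v⁴) · u = v⁴;   (v⁴) · v² = e, giving e as required.

Answer: uv²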